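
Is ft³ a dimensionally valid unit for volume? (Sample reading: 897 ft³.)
Yes

volume has SI base units: m^3
ft³ reduces to the same SI base units, so it is a valid unit for volume.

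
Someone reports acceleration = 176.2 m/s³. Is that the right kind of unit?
No

acceleration has SI base units: m / s^2
m/s³ does NOT reduce to m / s^2; a valid unit for acceleration would be e.g. m/s².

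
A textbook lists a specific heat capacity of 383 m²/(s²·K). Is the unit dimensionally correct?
Yes

specific heat capacity has SI base units: m^2 / (s^2 * K)
m²/(s²·K) reduces to the same SI base units, so it is a valid unit for specific heat capacity.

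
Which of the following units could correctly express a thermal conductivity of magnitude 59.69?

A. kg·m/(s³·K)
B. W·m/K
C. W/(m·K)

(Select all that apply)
A, C

thermal conductivity has SI base units: kg * m / (s^3 * K)

Checking each option against kg * m / (s^3 * K):
  A. kg·m/(s³·K): ✓ matches
  B. W·m/K: ✗ does not match
  C. W/(m·K): ✓ matches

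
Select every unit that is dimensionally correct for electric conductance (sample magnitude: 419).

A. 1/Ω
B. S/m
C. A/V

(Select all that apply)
A, C

electric conductance has SI base units: A^2 * s^3 / (kg * m^2)

Checking each option against A^2 * s^3 / (kg * m^2):
  A. 1/Ω: ✓ matches
  B. S/m: ✗ does not match
  C. A/V: ✓ matches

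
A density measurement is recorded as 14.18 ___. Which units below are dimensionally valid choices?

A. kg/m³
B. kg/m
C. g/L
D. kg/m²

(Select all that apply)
A, C

density has SI base units: kg / m^3

Checking each option against kg / m^3:
  A. kg/m³: ✓ matches
  B. kg/m: ✗ does not match
  C. g/L: ✓ matches
  D. kg/m²: ✗ does not match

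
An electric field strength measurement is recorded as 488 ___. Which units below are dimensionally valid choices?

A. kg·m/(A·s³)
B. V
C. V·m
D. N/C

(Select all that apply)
A, D

electric field strength has SI base units: kg * m / (A * s^3)

Checking each option against kg * m / (A * s^3):
  A. kg·m/(A·s³): ✓ matches
  B. V: ✗ does not match
  C. V·m: ✗ does not match
  D. N/C: ✓ matches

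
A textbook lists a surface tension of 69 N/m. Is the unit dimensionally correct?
Yes

surface tension has SI base units: kg / s^2
N/m reduces to the same SI base units, so it is a valid unit for surface tension.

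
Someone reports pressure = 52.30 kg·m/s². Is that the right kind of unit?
No

pressure has SI base units: kg / (m * s^2)
kg·m/s² does NOT reduce to kg / (m * s^2); a valid unit for pressure would be e.g. Pa.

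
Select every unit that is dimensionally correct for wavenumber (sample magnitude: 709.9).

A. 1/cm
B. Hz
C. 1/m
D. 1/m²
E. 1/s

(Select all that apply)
A, C

wavenumber has SI base units: 1 / m

Checking each option against 1 / m:
  A. 1/cm: ✓ matches
  B. Hz: ✗ does not match
  C. 1/m: ✓ matches
  D. 1/m²: ✗ does not match
  E. 1/s: ✗ does not match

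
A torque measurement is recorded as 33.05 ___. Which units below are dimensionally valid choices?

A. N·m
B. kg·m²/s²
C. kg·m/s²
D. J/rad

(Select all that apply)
A, B, D

torque has SI base units: kg * m^2 / s^2

Checking each option against kg * m^2 / s^2:
  A. N·m: ✓ matches
  B. kg·m²/s²: ✓ matches
  C. kg·m/s²: ✗ does not match
  D. J/rad: ✓ matches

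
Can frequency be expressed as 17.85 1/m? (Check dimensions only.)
No

frequency has SI base units: 1 / s
1/m does NOT reduce to 1 / s; a valid unit for frequency would be e.g. Hz.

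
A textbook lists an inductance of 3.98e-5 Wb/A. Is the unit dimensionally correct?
Yes

inductance has SI base units: kg * m^2 / (A^2 * s^2)
Wb/A reduces to the same SI base units, so it is a valid unit for inductance.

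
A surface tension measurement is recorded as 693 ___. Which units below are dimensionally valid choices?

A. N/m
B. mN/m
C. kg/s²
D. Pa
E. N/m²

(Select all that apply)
A, B, C

surface tension has SI base units: kg / s^2

Checking each option against kg / s^2:
  A. N/m: ✓ matches
  B. mN/m: ✓ matches
  C. kg/s²: ✓ matches
  D. Pa: ✗ does not match
  E. N/m²: ✗ does not match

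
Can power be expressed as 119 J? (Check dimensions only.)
No

power has SI base units: kg * m^2 / s^3
J does NOT reduce to kg * m^2 / s^3; a valid unit for power would be e.g. W.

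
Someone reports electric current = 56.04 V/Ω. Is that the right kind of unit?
Yes

electric current has SI base units: A
V/Ω reduces to the same SI base units, so it is a valid unit for electric current.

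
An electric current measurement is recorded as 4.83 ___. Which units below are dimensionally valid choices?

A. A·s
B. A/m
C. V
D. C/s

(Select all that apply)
D

electric current has SI base units: A

Checking each option against A:
  A. A·s: ✗ does not match
  B. A/m: ✗ does not match
  C. V: ✗ does not match
  D. C/s: ✓ matches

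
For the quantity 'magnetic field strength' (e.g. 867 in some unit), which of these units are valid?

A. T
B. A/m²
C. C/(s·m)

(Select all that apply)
C

magnetic field strength has SI base units: A / m

Checking each option against A / m:
  A. T: ✗ does not match
  B. A/m²: ✗ does not match
  C. C/(s·m): ✓ matches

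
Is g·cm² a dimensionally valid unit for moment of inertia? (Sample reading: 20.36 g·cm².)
Yes

moment of inertia has SI base units: kg * m^2
g·cm² reduces to the same SI base units, so it is a valid unit for moment of inertia.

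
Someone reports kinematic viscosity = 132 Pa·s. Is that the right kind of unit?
No

kinematic viscosity has SI base units: m^2 / s
Pa·s does NOT reduce to m^2 / s; a valid unit for kinematic viscosity would be e.g. m²/s.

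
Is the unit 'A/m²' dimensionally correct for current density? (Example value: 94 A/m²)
Yes

current density has SI base units: A / m^2
A/m² reduces to the same SI base units, so it is a valid unit for current density.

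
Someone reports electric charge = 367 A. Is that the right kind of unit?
No

electric charge has SI base units: A * s
A does NOT reduce to A * s; a valid unit for electric charge would be e.g. C.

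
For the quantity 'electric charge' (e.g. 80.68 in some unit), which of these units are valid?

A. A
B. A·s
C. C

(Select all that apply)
B, C

electric charge has SI base units: A * s

Checking each option against A * s:
  A. A: ✗ does not match
  B. A·s: ✓ matches
  C. C: ✓ matches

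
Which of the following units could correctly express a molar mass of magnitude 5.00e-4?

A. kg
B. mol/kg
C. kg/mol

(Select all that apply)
C

molar mass has SI base units: kg / mol

Checking each option against kg / mol:
  A. kg: ✗ does not match
  B. mol/kg: ✗ does not match
  C. kg/mol: ✓ matches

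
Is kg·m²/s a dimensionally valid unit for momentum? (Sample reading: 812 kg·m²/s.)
No

momentum has SI base units: kg * m / s
kg·m²/s does NOT reduce to kg * m / s; a valid unit for momentum would be e.g. kg·m/s.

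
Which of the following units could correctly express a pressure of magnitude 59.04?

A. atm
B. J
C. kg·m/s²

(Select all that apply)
A

pressure has SI base units: kg / (m * s^2)

Checking each option against kg / (m * s^2):
  A. atm: ✓ matches
  B. J: ✗ does not match
  C. kg·m/s²: ✗ does not match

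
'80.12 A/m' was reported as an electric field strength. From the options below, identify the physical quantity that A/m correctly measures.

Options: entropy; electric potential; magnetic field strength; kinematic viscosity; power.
magnetic field strength

electric field strength should have units dimensionally equivalent to kg * m / (A * s^3) (e.g. V/m).
The given unit 'A/m' reduces to A / m. Of the listed options, that is the dimensionality of magnetic field strength.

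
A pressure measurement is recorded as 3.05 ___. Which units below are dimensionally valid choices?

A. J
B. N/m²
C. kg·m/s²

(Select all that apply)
B

pressure has SI base units: kg / (m * s^2)

Checking each option against kg / (m * s^2):
  A. J: ✗ does not match
  B. N/m²: ✓ matches
  C. kg·m/s²: ✗ does not match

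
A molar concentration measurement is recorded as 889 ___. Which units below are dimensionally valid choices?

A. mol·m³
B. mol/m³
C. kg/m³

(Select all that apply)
B

molar concentration has SI base units: mol / m^3

Checking each option against mol / m^3:
  A. mol·m³: ✗ does not match
  B. mol/m³: ✓ matches
  C. kg/m³: ✗ does not match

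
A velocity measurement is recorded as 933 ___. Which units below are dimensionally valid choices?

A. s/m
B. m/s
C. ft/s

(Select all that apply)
B, C

velocity has SI base units: m / s

Checking each option against m / s:
  A. s/m: ✗ does not match
  B. m/s: ✓ matches
  C. ft/s: ✓ matches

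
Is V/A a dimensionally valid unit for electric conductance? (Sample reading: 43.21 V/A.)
No

electric conductance has SI base units: A^2 * s^3 / (kg * m^2)
V/A does NOT reduce to A^2 * s^3 / (kg * m^2); a valid unit for electric conductance would be e.g. S.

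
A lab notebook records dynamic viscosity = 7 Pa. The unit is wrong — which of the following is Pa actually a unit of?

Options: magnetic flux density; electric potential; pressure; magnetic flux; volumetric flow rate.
pressure

dynamic viscosity should have units dimensionally equivalent to kg / (m * s) (e.g. Pa·s).
The given unit 'Pa' reduces to kg / (m * s^2). Of the listed options, that is the dimensionality of pressure.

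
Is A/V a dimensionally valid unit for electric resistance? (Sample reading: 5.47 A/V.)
No

electric resistance has SI base units: kg * m^2 / (A^2 * s^3)
A/V does NOT reduce to kg * m^2 / (A^2 * s^3); a valid unit for electric resistance would be e.g. Ω.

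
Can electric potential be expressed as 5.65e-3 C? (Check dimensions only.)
No

electric potential has SI base units: kg * m^2 / (A * s^3)
C does NOT reduce to kg * m^2 / (A * s^3); a valid unit for electric potential would be e.g. V.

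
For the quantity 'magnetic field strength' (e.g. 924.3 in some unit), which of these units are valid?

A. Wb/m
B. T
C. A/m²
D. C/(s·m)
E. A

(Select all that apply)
D

magnetic field strength has SI base units: A / m

Checking each option against A / m:
  A. Wb/m: ✗ does not match
  B. T: ✗ does not match
  C. A/m²: ✗ does not match
  D. C/(s·m): ✓ matches
  E. A: ✗ does not match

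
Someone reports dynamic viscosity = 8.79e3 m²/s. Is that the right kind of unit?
No

dynamic viscosity has SI base units: kg / (m * s)
m²/s does NOT reduce to kg / (m * s); a valid unit for dynamic viscosity would be e.g. Pa·s.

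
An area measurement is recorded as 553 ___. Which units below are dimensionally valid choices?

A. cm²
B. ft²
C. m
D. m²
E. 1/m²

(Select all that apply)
A, B, D

area has SI base units: m^2

Checking each option against m^2:
  A. cm²: ✓ matches
  B. ft²: ✓ matches
  C. m: ✗ does not match
  D. m²: ✓ matches
  E. 1/m²: ✗ does not match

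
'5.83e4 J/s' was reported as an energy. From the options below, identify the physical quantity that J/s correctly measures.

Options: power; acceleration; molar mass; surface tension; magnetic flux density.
power

energy should have units dimensionally equivalent to kg * m^2 / s^2 (e.g. J).
The given unit 'J/s' reduces to kg * m^2 / s^3. Of the listed options, that is the dimensionality of power.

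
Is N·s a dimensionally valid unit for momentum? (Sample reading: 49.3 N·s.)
Yes

momentum has SI base units: kg * m / s
N·s reduces to the same SI base units, so it is a valid unit for momentum.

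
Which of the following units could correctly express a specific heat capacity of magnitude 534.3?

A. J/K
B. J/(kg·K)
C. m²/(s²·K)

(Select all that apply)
B, C

specific heat capacity has SI base units: m^2 / (s^2 * K)

Checking each option against m^2 / (s^2 * K):
  A. J/K: ✗ does not match
  B. J/(kg·K): ✓ matches
  C. m²/(s²·K): ✓ matches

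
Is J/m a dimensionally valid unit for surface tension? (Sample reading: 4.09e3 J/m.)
No

surface tension has SI base units: kg / s^2
J/m does NOT reduce to kg / s^2; a valid unit for surface tension would be e.g. N/m.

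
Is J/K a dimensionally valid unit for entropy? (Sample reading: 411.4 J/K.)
Yes

entropy has SI base units: kg * m^2 / (s^2 * K)
J/K reduces to the same SI base units, so it is a valid unit for entropy.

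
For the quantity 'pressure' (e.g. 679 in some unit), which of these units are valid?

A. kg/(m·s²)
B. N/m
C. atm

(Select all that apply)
A, C

pressure has SI base units: kg / (m * s^2)

Checking each option against kg / (m * s^2):
  A. kg/(m·s²): ✓ matches
  B. N/m: ✗ does not match
  C. atm: ✓ matches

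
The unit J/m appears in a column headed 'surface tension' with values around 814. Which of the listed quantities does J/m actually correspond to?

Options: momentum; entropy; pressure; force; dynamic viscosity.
force

surface tension should have units dimensionally equivalent to kg / s^2 (e.g. N/m).
The given unit 'J/m' reduces to kg * m / s^2. Of the listed options, that is the dimensionality of force.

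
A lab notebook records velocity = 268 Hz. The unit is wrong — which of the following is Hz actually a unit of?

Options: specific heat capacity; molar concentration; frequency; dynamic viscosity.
frequency

velocity should have units dimensionally equivalent to m / s (e.g. m/s).
The given unit 'Hz' reduces to 1 / s. Of the listed options, that is the dimensionality of frequency.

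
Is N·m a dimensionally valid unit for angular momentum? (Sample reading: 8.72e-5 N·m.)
No

angular momentum has SI base units: kg * m^2 / s
N·m does NOT reduce to kg * m^2 / s; a valid unit for angular momentum would be e.g. kg·m²/s.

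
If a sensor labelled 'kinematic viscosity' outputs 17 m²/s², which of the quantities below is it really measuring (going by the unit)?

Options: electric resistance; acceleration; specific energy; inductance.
specific energy

kinematic viscosity should have units dimensionally equivalent to m^2 / s (e.g. m²/s).
The given unit 'm²/s²' reduces to m^2 / s^2. Of the listed options, that is the dimensionality of specific energy.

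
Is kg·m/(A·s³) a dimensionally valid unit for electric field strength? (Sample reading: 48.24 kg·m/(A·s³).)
Yes

electric field strength has SI base units: kg * m / (A * s^3)
kg·m/(A·s³) reduces to the same SI base units, so it is a valid unit for electric field strength.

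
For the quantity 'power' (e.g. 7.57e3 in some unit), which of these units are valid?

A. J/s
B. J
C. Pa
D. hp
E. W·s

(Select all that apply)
A, D

power has SI base units: kg * m^2 / s^3

Checking each option against kg * m^2 / s^3:
  A. J/s: ✓ matches
  B. J: ✗ does not match
  C. Pa: ✗ does not match
  D. hp: ✓ matches
  E. W·s: ✗ does not match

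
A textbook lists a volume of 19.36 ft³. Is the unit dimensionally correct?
Yes

volume has SI base units: m^3
ft³ reduces to the same SI base units, so it is a valid unit for volume.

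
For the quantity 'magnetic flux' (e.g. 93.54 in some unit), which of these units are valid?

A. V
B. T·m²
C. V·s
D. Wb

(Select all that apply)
B, C, D

magnetic flux has SI base units: kg * m^2 / (A * s^2)

Checking each option against kg * m^2 / (A * s^2):
  A. V: ✗ does not match
  B. T·m²: ✓ matches
  C. V·s: ✓ matches
  D. Wb: ✓ matches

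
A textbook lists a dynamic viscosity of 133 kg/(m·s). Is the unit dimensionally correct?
Yes

dynamic viscosity has SI base units: kg / (m * s)
kg/(m·s) reduces to the same SI base units, so it is a valid unit for dynamic viscosity.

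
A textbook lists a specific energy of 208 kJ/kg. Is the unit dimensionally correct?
Yes

specific energy has SI base units: m^2 / s^2
kJ/kg reduces to the same SI base units, so it is a valid unit for specific energy.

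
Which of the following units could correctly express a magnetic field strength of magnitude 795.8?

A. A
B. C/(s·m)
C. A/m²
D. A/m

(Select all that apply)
B, D

magnetic field strength has SI base units: A / m

Checking each option against A / m:
  A. A: ✗ does not match
  B. C/(s·m): ✓ matches
  C. A/m²: ✗ does not match
  D. A/m: ✓ matches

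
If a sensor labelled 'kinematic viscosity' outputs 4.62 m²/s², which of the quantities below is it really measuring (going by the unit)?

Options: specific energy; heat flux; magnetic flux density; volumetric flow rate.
specific energy

kinematic viscosity should have units dimensionally equivalent to m^2 / s (e.g. m²/s).
The given unit 'm²/s²' reduces to m^2 / s^2. Of the listed options, that is the dimensionality of specific energy.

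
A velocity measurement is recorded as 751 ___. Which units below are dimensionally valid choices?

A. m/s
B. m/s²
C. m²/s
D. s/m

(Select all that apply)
A

velocity has SI base units: m / s

Checking each option against m / s:
  A. m/s: ✓ matches
  B. m/s²: ✗ does not match
  C. m²/s: ✗ does not match
  D. s/m: ✗ does not match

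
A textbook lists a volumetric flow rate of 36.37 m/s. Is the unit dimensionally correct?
No

volumetric flow rate has SI base units: m^3 / s
m/s does NOT reduce to m^3 / s; a valid unit for volumetric flow rate would be e.g. m³/s.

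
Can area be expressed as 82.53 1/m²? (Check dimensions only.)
No

area has SI base units: m^2
1/m² does NOT reduce to m^2; a valid unit for area would be e.g. m².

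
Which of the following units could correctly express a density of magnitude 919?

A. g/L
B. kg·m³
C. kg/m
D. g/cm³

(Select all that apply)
A, D

density has SI base units: kg / m^3

Checking each option against kg / m^3:
  A. g/L: ✓ matches
  B. kg·m³: ✗ does not match
  C. kg/m: ✗ does not match
  D. g/cm³: ✓ matches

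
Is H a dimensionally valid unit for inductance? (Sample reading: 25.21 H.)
Yes

inductance has SI base units: kg * m^2 / (A^2 * s^2)
H reduces to the same SI base units, so it is a valid unit for inductance.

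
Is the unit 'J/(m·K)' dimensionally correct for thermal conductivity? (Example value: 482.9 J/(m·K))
No

thermal conductivity has SI base units: kg * m / (s^3 * K)
J/(m·K) does NOT reduce to kg * m / (s^3 * K); a valid unit for thermal conductivity would be e.g. W/(m·K).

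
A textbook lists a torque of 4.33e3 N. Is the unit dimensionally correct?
No

torque has SI base units: kg * m^2 / s^2
N does NOT reduce to kg * m^2 / s^2; a valid unit for torque would be e.g. N·m.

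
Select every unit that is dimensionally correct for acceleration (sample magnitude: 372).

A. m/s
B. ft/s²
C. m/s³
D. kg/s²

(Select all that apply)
B

acceleration has SI base units: m / s^2

Checking each option against m / s^2:
  A. m/s: ✗ does not match
  B. ft/s²: ✓ matches
  C. m/s³: ✗ does not match
  D. kg/s²: ✗ does not match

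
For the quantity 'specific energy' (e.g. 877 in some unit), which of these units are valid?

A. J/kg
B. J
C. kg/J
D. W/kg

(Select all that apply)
A

specific energy has SI base units: m^2 / s^2

Checking each option against m^2 / s^2:
  A. J/kg: ✓ matches
  B. J: ✗ does not match
  C. kg/J: ✗ does not match
  D. W/kg: ✗ does not match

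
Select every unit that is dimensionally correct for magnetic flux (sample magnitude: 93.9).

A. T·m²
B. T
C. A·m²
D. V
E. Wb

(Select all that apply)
A, E

magnetic flux has SI base units: kg * m^2 / (A * s^2)

Checking each option against kg * m^2 / (A * s^2):
  A. T·m²: ✓ matches
  B. T: ✗ does not match
  C. A·m²: ✗ does not match
  D. V: ✗ does not match
  E. Wb: ✓ matches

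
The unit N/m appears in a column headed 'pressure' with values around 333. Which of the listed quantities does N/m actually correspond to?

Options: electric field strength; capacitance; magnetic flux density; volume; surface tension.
surface tension

pressure should have units dimensionally equivalent to kg / (m * s^2) (e.g. Pa).
The given unit 'N/m' reduces to kg / s^2. Of the listed options, that is the dimensionality of surface tension.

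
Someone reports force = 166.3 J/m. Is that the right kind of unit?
Yes

force has SI base units: kg * m / s^2
J/m reduces to the same SI base units, so it is a valid unit for force.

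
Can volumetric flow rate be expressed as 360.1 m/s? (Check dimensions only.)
No

volumetric flow rate has SI base units: m^3 / s
m/s does NOT reduce to m^3 / s; a valid unit for volumetric flow rate would be e.g. m³/s.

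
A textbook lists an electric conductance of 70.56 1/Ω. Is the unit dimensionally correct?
Yes

electric conductance has SI base units: A^2 * s^3 / (kg * m^2)
1/Ω reduces to the same SI base units, so it is a valid unit for electric conductance.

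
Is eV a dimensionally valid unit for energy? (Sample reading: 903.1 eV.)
Yes

energy has SI base units: kg * m^2 / s^2
eV reduces to the same SI base units, so it is a valid unit for energy.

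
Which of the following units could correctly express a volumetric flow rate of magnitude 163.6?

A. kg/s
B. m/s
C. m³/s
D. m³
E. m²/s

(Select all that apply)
C

volumetric flow rate has SI base units: m^3 / s

Checking each option against m^3 / s:
  A. kg/s: ✗ does not match
  B. m/s: ✗ does not match
  C. m³/s: ✓ matches
  D. m³: ✗ does not match
  E. m²/s: ✗ does not match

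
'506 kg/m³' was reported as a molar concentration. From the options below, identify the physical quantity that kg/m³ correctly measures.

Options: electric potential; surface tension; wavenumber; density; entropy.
density

molar concentration should have units dimensionally equivalent to mol / m^3 (e.g. mol/m³).
The given unit 'kg/m³' reduces to kg / m^3. Of the listed options, that is the dimensionality of density.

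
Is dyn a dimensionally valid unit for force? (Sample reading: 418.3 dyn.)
Yes

force has SI base units: kg * m / s^2
dyn reduces to the same SI base units, so it is a valid unit for force.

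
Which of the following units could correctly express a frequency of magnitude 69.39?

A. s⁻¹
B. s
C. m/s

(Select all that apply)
A

frequency has SI base units: 1 / s

Checking each option against 1 / s:
  A. s⁻¹: ✓ matches
  B. s: ✗ does not match
  C. m/s: ✗ does not match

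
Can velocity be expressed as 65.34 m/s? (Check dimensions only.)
Yes

velocity has SI base units: m / s
m/s reduces to the same SI base units, so it is a valid unit for velocity.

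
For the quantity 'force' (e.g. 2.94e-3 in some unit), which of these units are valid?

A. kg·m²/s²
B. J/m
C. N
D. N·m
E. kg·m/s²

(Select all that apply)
B, C, E

force has SI base units: kg * m / s^2

Checking each option against kg * m / s^2:
  A. kg·m²/s²: ✗ does not match
  B. J/m: ✓ matches
  C. N: ✓ matches
  D. N·m: ✗ does not match
  E. kg·m/s²: ✓ matches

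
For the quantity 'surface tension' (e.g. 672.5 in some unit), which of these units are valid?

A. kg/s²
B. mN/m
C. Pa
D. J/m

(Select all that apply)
A, B

surface tension has SI base units: kg / s^2

Checking each option against kg / s^2:
  A. kg/s²: ✓ matches
  B. mN/m: ✓ matches
  C. Pa: ✗ does not match
  D. J/m: ✗ does not match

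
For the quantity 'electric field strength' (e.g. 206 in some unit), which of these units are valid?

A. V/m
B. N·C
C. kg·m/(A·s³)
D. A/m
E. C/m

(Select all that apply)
A, C

electric field strength has SI base units: kg * m / (A * s^3)

Checking each option against kg * m / (A * s^3):
  A. V/m: ✓ matches
  B. N·C: ✗ does not match
  C. kg·m/(A·s³): ✓ matches
  D. A/m: ✗ does not match
  E. C/m: ✗ does not match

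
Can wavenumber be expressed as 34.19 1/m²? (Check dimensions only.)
No

wavenumber has SI base units: 1 / m
1/m² does NOT reduce to 1 / m; a valid unit for wavenumber would be e.g. 1/m.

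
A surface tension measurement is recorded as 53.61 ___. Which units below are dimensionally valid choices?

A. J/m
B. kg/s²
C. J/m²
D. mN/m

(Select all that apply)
B, C, D

surface tension has SI base units: kg / s^2

Checking each option against kg / s^2:
  A. J/m: ✗ does not match
  B. kg/s²: ✓ matches
  C. J/m²: ✓ matches
  D. mN/m: ✓ matches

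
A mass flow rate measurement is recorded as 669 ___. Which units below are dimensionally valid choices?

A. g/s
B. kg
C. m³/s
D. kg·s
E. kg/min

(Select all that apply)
A, E

mass flow rate has SI base units: kg / s

Checking each option against kg / s:
  A. g/s: ✓ matches
  B. kg: ✗ does not match
  C. m³/s: ✗ does not match
  D. kg·s: ✗ does not match
  E. kg/min: ✓ matches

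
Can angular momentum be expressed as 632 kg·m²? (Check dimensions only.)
No

angular momentum has SI base units: kg * m^2 / s
kg·m² does NOT reduce to kg * m^2 / s; a valid unit for angular momentum would be e.g. kg·m²/s.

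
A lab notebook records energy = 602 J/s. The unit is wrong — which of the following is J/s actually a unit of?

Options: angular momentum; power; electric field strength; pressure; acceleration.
power

energy should have units dimensionally equivalent to kg * m^2 / s^2 (e.g. J).
The given unit 'J/s' reduces to kg * m^2 / s^3. Of the listed options, that is the dimensionality of power.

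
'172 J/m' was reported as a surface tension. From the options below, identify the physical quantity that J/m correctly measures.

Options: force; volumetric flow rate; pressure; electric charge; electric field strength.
force

surface tension should have units dimensionally equivalent to kg / s^2 (e.g. N/m).
The given unit 'J/m' reduces to kg * m / s^2. Of the listed options, that is the dimensionality of force.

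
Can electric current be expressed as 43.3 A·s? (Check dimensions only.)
No

electric current has SI base units: A
A·s does NOT reduce to A; a valid unit for electric current would be e.g. A.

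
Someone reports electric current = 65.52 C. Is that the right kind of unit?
No

electric current has SI base units: A
C does NOT reduce to A; a valid unit for electric current would be e.g. A.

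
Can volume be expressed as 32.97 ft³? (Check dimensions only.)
Yes

volume has SI base units: m^3
ft³ reduces to the same SI base units, so it is a valid unit for volume.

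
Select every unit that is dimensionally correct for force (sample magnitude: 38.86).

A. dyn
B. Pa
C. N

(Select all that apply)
A, C

force has SI base units: kg * m / s^2

Checking each option against kg * m / s^2:
  A. dyn: ✓ matches
  B. Pa: ✗ does not match
  C. N: ✓ matches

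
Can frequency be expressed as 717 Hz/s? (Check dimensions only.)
No

frequency has SI base units: 1 / s
Hz/s does NOT reduce to 1 / s; a valid unit for frequency would be e.g. Hz.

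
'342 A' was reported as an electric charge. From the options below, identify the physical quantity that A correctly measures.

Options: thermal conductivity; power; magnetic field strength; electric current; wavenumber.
electric current

electric charge should have units dimensionally equivalent to A * s (e.g. C).
The given unit 'A' reduces to A. Of the listed options, that is the dimensionality of electric current.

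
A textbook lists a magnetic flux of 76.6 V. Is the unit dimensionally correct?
No

magnetic flux has SI base units: kg * m^2 / (A * s^2)
V does NOT reduce to kg * m^2 / (A * s^2); a valid unit for magnetic flux would be e.g. Wb.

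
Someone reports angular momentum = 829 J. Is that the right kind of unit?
No

angular momentum has SI base units: kg * m^2 / s
J does NOT reduce to kg * m^2 / s; a valid unit for angular momentum would be e.g. kg·m²/s.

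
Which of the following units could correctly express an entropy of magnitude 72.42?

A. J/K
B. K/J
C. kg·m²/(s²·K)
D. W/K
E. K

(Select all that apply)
A, C

entropy has SI base units: kg * m^2 / (s^2 * K)

Checking each option against kg * m^2 / (s^2 * K):
  A. J/K: ✓ matches
  B. K/J: ✗ does not match
  C. kg·m²/(s²·K): ✓ matches
  D. W/K: ✗ does not match
  E. K: ✗ does not match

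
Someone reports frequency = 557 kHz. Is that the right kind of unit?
Yes

frequency has SI base units: 1 / s
kHz reduces to the same SI base units, so it is a valid unit for frequency.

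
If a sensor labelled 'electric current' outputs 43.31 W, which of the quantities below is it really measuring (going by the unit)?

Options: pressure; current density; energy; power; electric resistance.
power

electric current should have units dimensionally equivalent to A (e.g. A).
The given unit 'W' reduces to kg * m^2 / s^3. Of the listed options, that is the dimensionality of power.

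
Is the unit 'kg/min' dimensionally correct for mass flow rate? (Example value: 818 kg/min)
Yes

mass flow rate has SI base units: kg / s
kg/min reduces to the same SI base units, so it is a valid unit for mass flow rate.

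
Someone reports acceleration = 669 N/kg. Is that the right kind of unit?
Yes

acceleration has SI base units: m / s^2
N/kg reduces to the same SI base units, so it is a valid unit for acceleration.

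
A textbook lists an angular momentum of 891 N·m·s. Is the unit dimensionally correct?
Yes

angular momentum has SI base units: kg * m^2 / s
N·m·s reduces to the same SI base units, so it is a valid unit for angular momentum.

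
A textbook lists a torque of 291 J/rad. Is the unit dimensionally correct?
Yes

torque has SI base units: kg * m^2 / s^2
J/rad reduces to the same SI base units, so it is a valid unit for torque.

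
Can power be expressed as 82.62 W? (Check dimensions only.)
Yes

power has SI base units: kg * m^2 / s^3
W reduces to the same SI base units, so it is a valid unit for power.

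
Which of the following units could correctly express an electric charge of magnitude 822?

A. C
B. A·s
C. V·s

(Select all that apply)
A, B

electric charge has SI base units: A * s

Checking each option against A * s:
  A. C: ✓ matches
  B. A·s: ✓ matches
  C. V·s: ✗ does not match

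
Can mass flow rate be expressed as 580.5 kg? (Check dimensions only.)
No

mass flow rate has SI base units: kg / s
kg does NOT reduce to kg / s; a valid unit for mass flow rate would be e.g. kg/s.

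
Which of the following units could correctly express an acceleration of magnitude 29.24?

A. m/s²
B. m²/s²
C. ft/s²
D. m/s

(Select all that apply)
A, C

acceleration has SI base units: m / s^2

Checking each option against m / s^2:
  A. m/s²: ✓ matches
  B. m²/s²: ✗ does not match
  C. ft/s²: ✓ matches
  D. m/s: ✗ does not match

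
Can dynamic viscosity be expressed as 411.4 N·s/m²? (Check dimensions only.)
Yes

dynamic viscosity has SI base units: kg / (m * s)
N·s/m² reduces to the same SI base units, so it is a valid unit for dynamic viscosity.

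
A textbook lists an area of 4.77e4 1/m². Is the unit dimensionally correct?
No

area has SI base units: m^2
1/m² does NOT reduce to m^2; a valid unit for area would be e.g. m².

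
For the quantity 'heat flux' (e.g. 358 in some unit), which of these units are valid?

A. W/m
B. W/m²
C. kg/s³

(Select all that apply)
B, C

heat flux has SI base units: kg / s^3

Checking each option against kg / s^3:
  A. W/m: ✗ does not match
  B. W/m²: ✓ matches
  C. kg/s³: ✓ matches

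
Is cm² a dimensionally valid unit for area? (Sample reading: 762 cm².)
Yes

area has SI base units: m^2
cm² reduces to the same SI base units, so it is a valid unit for area.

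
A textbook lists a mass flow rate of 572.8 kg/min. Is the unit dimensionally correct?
Yes

mass flow rate has SI base units: kg / s
kg/min reduces to the same SI base units, so it is a valid unit for mass flow rate.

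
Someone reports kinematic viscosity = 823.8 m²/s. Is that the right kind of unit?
Yes

kinematic viscosity has SI base units: m^2 / s
m²/s reduces to the same SI base units, so it is a valid unit for kinematic viscosity.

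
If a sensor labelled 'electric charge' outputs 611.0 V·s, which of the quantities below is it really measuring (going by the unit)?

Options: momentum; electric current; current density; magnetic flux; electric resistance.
magnetic flux

electric charge should have units dimensionally equivalent to A * s (e.g. C).
The given unit 'V·s' reduces to kg * m^2 / (A * s^2). Of the listed options, that is the dimensionality of magnetic flux.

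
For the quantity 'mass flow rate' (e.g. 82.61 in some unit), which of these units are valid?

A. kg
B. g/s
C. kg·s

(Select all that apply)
B

mass flow rate has SI base units: kg / s

Checking each option against kg / s:
  A. kg: ✗ does not match
  B. g/s: ✓ matches
  C. kg·s: ✗ does not match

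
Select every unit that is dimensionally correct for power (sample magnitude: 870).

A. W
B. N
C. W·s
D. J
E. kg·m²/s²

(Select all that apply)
A

power has SI base units: kg * m^2 / s^3

Checking each option against kg * m^2 / s^3:
  A. W: ✓ matches
  B. N: ✗ does not match
  C. W·s: ✗ does not match
  D. J: ✗ does not match
  E. kg·m²/s²: ✗ does not match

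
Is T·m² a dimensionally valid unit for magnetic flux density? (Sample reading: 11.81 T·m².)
No

magnetic flux density has SI base units: kg / (A * s^2)
T·m² does NOT reduce to kg / (A * s^2); a valid unit for magnetic flux density would be e.g. T.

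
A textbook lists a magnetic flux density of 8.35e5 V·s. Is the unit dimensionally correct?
No

magnetic flux density has SI base units: kg / (A * s^2)
V·s does NOT reduce to kg / (A * s^2); a valid unit for magnetic flux density would be e.g. T.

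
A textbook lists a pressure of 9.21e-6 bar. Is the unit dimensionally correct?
Yes

pressure has SI base units: kg / (m * s^2)
bar reduces to the same SI base units, so it is a valid unit for pressure.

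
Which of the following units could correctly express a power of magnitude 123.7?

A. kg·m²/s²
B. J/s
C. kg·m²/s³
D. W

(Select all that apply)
B, C, D

power has SI base units: kg * m^2 / s^3

Checking each option against kg * m^2 / s^3:
  A. kg·m²/s²: ✗ does not match
  B. J/s: ✓ matches
  C. kg·m²/s³: ✓ matches
  D. W: ✓ matches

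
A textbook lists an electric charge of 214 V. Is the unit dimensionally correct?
No

electric charge has SI base units: A * s
V does NOT reduce to A * s; a valid unit for electric charge would be e.g. C.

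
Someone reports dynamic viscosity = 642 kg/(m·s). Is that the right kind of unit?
Yes

dynamic viscosity has SI base units: kg / (m * s)
kg/(m·s) reduces to the same SI base units, so it is a valid unit for dynamic viscosity.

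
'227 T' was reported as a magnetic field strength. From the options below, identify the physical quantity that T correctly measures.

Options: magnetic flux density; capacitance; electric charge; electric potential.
magnetic flux density

magnetic field strength should have units dimensionally equivalent to A / m (e.g. A/m).
The given unit 'T' reduces to kg / (A * s^2). Of the listed options, that is the dimensionality of magnetic flux density.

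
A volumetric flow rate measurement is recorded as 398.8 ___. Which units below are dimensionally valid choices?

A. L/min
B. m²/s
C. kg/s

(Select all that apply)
A

volumetric flow rate has SI base units: m^3 / s

Checking each option against m^3 / s:
  A. L/min: ✓ matches
  B. m²/s: ✗ does not match
  C. kg/s: ✗ does not match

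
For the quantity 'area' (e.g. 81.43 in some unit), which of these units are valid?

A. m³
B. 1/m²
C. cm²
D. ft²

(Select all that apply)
C, D

area has SI base units: m^2

Checking each option against m^2:
  A. m³: ✗ does not match
  B. 1/m²: ✗ does not match
  C. cm²: ✓ matches
  D. ft²: ✓ matches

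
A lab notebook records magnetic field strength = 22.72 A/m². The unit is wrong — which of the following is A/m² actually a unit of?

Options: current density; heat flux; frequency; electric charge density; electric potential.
current density

magnetic field strength should have units dimensionally equivalent to A / m (e.g. A/m).
The given unit 'A/m²' reduces to A / m^2. Of the listed options, that is the dimensionality of current density.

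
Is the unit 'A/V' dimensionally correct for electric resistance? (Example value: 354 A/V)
No

electric resistance has SI base units: kg * m^2 / (A^2 * s^3)
A/V does NOT reduce to kg * m^2 / (A^2 * s^3); a valid unit for electric resistance would be e.g. Ω.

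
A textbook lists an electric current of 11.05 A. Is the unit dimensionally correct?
Yes

electric current has SI base units: A
A reduces to the same SI base units, so it is a valid unit for electric current.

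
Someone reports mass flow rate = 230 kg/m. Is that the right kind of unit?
No

mass flow rate has SI base units: kg / s
kg/m does NOT reduce to kg / s; a valid unit for mass flow rate would be e.g. kg/s.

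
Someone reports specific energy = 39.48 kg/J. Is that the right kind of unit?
No

specific energy has SI base units: m^2 / s^2
kg/J does NOT reduce to m^2 / s^2; a valid unit for specific energy would be e.g. J/kg.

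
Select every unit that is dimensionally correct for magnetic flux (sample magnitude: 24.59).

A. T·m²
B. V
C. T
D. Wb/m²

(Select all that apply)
A

magnetic flux has SI base units: kg * m^2 / (A * s^2)

Checking each option against kg * m^2 / (A * s^2):
  A. T·m²: ✓ matches
  B. V: ✗ does not match
  C. T: ✗ does not match
  D. Wb/m²: ✗ does not match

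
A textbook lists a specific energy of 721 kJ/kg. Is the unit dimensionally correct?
Yes

specific energy has SI base units: m^2 / s^2
kJ/kg reduces to the same SI base units, so it is a valid unit for specific energy.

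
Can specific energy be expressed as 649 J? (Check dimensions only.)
No

specific energy has SI base units: m^2 / s^2
J does NOT reduce to m^2 / s^2; a valid unit for specific energy would be e.g. J/kg.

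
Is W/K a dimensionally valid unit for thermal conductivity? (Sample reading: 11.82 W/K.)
No

thermal conductivity has SI base units: kg * m / (s^3 * K)
W/K does NOT reduce to kg * m / (s^3 * K); a valid unit for thermal conductivity would be e.g. W/(m·K).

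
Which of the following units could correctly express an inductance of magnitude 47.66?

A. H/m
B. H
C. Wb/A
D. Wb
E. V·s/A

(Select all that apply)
B, C, E

inductance has SI base units: kg * m^2 / (A^2 * s^2)

Checking each option against kg * m^2 / (A^2 * s^2):
  A. H/m: ✗ does not match
  B. H: ✓ matches
  C. Wb/A: ✓ matches
  D. Wb: ✗ does not match
  E. V·s/A: ✓ matches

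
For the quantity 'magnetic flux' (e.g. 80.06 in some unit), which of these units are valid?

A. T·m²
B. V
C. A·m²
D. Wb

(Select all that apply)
A, D

magnetic flux has SI base units: kg * m^2 / (A * s^2)

Checking each option against kg * m^2 / (A * s^2):
  A. T·m²: ✓ matches
  B. V: ✗ does not match
  C. A·m²: ✗ does not match
  D. Wb: ✓ matches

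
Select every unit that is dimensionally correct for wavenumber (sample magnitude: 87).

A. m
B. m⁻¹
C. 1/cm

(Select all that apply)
B, C

wavenumber has SI base units: 1 / m

Checking each option against 1 / m:
  A. m: ✗ does not match
  B. m⁻¹: ✓ matches
  C. 1/cm: ✓ matches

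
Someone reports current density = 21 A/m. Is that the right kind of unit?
No

current density has SI base units: A / m^2
A/m does NOT reduce to A / m^2; a valid unit for current density would be e.g. A/m².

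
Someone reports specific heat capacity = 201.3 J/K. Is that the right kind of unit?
No

specific heat capacity has SI base units: m^2 / (s^2 * K)
J/K does NOT reduce to m^2 / (s^2 * K); a valid unit for specific heat capacity would be e.g. J/(kg·K).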